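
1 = 1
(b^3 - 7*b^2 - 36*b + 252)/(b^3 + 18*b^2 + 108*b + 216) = (b^2 - 13*b + 42)/(b^2 + 12*b + 36)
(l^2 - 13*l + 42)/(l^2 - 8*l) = (l^2 - 13*l + 42)/(l*(l - 8))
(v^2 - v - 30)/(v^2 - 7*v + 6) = (v + 5)/(v - 1)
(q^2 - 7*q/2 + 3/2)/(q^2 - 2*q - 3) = (q - 1/2)/(q + 1)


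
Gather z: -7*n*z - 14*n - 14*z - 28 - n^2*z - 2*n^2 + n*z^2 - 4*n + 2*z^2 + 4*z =-2*n^2 - 18*n + z^2*(n + 2) + z*(-n^2 - 7*n - 10) - 28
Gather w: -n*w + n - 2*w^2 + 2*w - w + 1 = n - 2*w^2 + w*(1 - n) + 1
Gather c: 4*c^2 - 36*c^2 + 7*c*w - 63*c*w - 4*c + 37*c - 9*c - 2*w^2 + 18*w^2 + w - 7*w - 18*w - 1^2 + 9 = -32*c^2 + c*(24 - 56*w) + 16*w^2 - 24*w + 8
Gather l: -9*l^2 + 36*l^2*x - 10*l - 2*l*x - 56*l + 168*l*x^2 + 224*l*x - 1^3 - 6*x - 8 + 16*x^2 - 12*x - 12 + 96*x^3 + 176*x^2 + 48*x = l^2*(36*x - 9) + l*(168*x^2 + 222*x - 66) + 96*x^3 + 192*x^2 + 30*x - 21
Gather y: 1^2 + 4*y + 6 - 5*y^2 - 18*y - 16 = -5*y^2 - 14*y - 9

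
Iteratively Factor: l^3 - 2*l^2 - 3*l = (l - 3)*(l^2 + l) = l*(l - 3)*(l + 1)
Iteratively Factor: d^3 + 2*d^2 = (d)*(d^2 + 2*d) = d^2*(d + 2)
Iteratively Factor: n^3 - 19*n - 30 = (n + 3)*(n^2 - 3*n - 10) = (n + 2)*(n + 3)*(n - 5)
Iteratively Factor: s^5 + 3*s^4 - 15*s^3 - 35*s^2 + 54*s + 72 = (s + 3)*(s^4 - 15*s^2 + 10*s + 24) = (s - 2)*(s + 3)*(s^3 + 2*s^2 - 11*s - 12) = (s - 2)*(s + 3)*(s + 4)*(s^2 - 2*s - 3) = (s - 2)*(s + 1)*(s + 3)*(s + 4)*(s - 3)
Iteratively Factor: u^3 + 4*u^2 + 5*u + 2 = (u + 1)*(u^2 + 3*u + 2) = (u + 1)^2*(u + 2)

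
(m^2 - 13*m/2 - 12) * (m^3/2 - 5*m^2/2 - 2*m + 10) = m^5/2 - 23*m^4/4 + 33*m^3/4 + 53*m^2 - 41*m - 120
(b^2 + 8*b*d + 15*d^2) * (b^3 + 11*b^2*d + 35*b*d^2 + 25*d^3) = b^5 + 19*b^4*d + 138*b^3*d^2 + 470*b^2*d^3 + 725*b*d^4 + 375*d^5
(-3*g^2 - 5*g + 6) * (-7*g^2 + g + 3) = 21*g^4 + 32*g^3 - 56*g^2 - 9*g + 18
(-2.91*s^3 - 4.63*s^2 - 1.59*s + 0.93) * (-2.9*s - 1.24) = 8.439*s^4 + 17.0354*s^3 + 10.3522*s^2 - 0.7254*s - 1.1532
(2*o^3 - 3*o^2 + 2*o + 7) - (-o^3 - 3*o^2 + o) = 3*o^3 + o + 7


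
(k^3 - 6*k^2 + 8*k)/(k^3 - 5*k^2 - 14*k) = (-k^2 + 6*k - 8)/(-k^2 + 5*k + 14)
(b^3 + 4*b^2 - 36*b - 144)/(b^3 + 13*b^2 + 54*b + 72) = (b - 6)/(b + 3)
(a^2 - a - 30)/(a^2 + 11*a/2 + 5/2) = 2*(a - 6)/(2*a + 1)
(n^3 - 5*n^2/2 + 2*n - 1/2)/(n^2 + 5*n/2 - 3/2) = (n^2 - 2*n + 1)/(n + 3)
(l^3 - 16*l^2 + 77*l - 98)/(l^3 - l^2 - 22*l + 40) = (l^2 - 14*l + 49)/(l^2 + l - 20)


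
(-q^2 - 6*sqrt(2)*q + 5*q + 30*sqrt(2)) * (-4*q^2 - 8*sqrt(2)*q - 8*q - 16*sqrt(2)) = 4*q^4 - 12*q^3 + 32*sqrt(2)*q^3 - 96*sqrt(2)*q^2 + 56*q^2 - 320*sqrt(2)*q - 288*q - 960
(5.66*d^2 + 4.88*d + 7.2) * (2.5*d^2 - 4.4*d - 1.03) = 14.15*d^4 - 12.704*d^3 - 9.3018*d^2 - 36.7064*d - 7.416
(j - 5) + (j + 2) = 2*j - 3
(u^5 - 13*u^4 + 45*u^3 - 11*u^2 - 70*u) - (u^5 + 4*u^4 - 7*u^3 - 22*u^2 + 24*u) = -17*u^4 + 52*u^3 + 11*u^2 - 94*u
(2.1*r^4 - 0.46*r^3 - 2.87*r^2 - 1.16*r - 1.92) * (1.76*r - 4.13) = 3.696*r^5 - 9.4826*r^4 - 3.1514*r^3 + 9.8115*r^2 + 1.4116*r + 7.9296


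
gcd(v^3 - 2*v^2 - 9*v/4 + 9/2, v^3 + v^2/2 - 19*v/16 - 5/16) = 1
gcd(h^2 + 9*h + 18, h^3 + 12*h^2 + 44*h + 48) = h + 6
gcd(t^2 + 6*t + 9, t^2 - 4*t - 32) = 1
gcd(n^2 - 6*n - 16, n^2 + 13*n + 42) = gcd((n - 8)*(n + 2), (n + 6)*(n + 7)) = 1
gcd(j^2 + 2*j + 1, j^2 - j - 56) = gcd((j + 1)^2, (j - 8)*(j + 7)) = 1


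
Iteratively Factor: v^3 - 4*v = (v)*(v^2 - 4) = v*(v + 2)*(v - 2)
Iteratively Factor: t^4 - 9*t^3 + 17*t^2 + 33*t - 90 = (t - 5)*(t^3 - 4*t^2 - 3*t + 18) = (t - 5)*(t + 2)*(t^2 - 6*t + 9) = (t - 5)*(t - 3)*(t + 2)*(t - 3)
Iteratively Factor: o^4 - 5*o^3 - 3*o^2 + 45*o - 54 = (o + 3)*(o^3 - 8*o^2 + 21*o - 18) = (o - 3)*(o + 3)*(o^2 - 5*o + 6) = (o - 3)^2*(o + 3)*(o - 2)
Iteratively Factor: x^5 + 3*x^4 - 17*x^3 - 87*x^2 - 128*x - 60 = (x + 3)*(x^4 - 17*x^2 - 36*x - 20) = (x + 1)*(x + 3)*(x^3 - x^2 - 16*x - 20) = (x + 1)*(x + 2)*(x + 3)*(x^2 - 3*x - 10) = (x - 5)*(x + 1)*(x + 2)*(x + 3)*(x + 2)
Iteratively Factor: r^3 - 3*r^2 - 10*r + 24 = (r + 3)*(r^2 - 6*r + 8) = (r - 4)*(r + 3)*(r - 2)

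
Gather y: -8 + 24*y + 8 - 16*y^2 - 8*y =-16*y^2 + 16*y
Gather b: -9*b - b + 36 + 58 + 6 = 100 - 10*b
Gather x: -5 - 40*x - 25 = -40*x - 30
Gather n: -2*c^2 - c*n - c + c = -2*c^2 - c*n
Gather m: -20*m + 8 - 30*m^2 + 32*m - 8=-30*m^2 + 12*m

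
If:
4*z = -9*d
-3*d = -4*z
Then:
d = 0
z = 0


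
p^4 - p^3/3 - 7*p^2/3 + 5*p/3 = p*(p - 1)^2*(p + 5/3)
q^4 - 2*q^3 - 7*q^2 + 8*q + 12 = (q - 3)*(q - 2)*(q + 1)*(q + 2)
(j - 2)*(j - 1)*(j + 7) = j^3 + 4*j^2 - 19*j + 14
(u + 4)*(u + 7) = u^2 + 11*u + 28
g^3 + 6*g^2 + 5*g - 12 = (g - 1)*(g + 3)*(g + 4)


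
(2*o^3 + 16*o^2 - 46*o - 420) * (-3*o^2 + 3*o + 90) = -6*o^5 - 42*o^4 + 366*o^3 + 2562*o^2 - 5400*o - 37800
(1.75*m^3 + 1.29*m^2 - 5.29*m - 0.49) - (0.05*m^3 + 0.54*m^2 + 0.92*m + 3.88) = 1.7*m^3 + 0.75*m^2 - 6.21*m - 4.37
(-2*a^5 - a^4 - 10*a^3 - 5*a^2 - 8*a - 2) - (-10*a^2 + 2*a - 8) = -2*a^5 - a^4 - 10*a^3 + 5*a^2 - 10*a + 6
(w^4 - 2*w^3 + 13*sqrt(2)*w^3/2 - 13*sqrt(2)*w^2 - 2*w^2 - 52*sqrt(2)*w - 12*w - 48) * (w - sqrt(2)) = w^5 - 2*w^4 + 11*sqrt(2)*w^4/2 - 11*sqrt(2)*w^3 - 15*w^3 - 50*sqrt(2)*w^2 + 14*w^2 + 12*sqrt(2)*w + 56*w + 48*sqrt(2)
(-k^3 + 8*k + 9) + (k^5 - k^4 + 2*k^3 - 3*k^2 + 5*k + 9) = k^5 - k^4 + k^3 - 3*k^2 + 13*k + 18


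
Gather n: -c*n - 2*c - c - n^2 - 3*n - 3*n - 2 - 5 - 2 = -3*c - n^2 + n*(-c - 6) - 9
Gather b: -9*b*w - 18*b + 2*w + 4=b*(-9*w - 18) + 2*w + 4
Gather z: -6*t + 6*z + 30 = -6*t + 6*z + 30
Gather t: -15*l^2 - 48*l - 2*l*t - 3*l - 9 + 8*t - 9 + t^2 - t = -15*l^2 - 51*l + t^2 + t*(7 - 2*l) - 18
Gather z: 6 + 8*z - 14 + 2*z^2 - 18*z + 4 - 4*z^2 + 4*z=-2*z^2 - 6*z - 4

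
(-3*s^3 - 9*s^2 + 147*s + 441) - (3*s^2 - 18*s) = -3*s^3 - 12*s^2 + 165*s + 441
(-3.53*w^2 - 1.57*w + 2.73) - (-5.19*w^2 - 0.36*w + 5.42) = 1.66*w^2 - 1.21*w - 2.69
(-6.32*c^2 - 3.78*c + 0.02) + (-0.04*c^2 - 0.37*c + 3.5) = -6.36*c^2 - 4.15*c + 3.52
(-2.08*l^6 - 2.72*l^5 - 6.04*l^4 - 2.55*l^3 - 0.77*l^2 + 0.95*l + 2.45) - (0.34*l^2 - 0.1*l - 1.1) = -2.08*l^6 - 2.72*l^5 - 6.04*l^4 - 2.55*l^3 - 1.11*l^2 + 1.05*l + 3.55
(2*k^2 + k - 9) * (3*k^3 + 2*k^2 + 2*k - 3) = 6*k^5 + 7*k^4 - 21*k^3 - 22*k^2 - 21*k + 27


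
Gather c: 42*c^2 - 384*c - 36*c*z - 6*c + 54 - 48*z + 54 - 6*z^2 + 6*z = 42*c^2 + c*(-36*z - 390) - 6*z^2 - 42*z + 108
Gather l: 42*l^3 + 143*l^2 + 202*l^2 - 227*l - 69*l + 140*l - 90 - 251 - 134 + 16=42*l^3 + 345*l^2 - 156*l - 459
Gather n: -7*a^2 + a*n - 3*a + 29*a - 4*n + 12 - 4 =-7*a^2 + 26*a + n*(a - 4) + 8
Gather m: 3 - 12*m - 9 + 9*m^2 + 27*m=9*m^2 + 15*m - 6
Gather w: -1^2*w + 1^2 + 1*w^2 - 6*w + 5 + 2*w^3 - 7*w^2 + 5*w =2*w^3 - 6*w^2 - 2*w + 6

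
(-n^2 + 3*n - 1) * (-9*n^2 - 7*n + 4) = 9*n^4 - 20*n^3 - 16*n^2 + 19*n - 4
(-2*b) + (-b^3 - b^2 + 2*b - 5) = -b^3 - b^2 - 5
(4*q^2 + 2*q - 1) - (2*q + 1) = 4*q^2 - 2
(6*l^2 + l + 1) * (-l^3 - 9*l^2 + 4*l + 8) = -6*l^5 - 55*l^4 + 14*l^3 + 43*l^2 + 12*l + 8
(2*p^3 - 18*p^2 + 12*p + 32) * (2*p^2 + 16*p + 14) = 4*p^5 - 4*p^4 - 236*p^3 + 4*p^2 + 680*p + 448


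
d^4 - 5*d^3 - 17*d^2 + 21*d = d*(d - 7)*(d - 1)*(d + 3)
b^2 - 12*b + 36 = (b - 6)^2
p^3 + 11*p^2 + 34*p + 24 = (p + 1)*(p + 4)*(p + 6)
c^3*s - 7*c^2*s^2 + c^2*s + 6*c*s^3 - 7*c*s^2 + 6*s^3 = (c - 6*s)*(c - s)*(c*s + s)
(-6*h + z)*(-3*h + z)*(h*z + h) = 18*h^3*z + 18*h^3 - 9*h^2*z^2 - 9*h^2*z + h*z^3 + h*z^2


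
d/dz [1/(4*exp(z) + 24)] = -exp(z)/(4*(exp(z) + 6)^2)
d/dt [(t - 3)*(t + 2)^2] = (t + 2)*(3*t - 4)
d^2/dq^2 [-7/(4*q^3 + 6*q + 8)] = 21*(2*q*(2*q^3 + 3*q + 4) - 3*(2*q^2 + 1)^2)/(2*q^3 + 3*q + 4)^3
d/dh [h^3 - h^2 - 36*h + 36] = 3*h^2 - 2*h - 36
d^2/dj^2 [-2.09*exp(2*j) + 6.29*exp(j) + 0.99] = (6.29 - 8.36*exp(j))*exp(j)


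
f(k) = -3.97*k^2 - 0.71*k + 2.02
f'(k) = -7.94*k - 0.71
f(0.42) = 1.02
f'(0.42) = -4.04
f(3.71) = -55.26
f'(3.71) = -30.17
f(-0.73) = 0.42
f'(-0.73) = 5.09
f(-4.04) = -59.91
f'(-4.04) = 31.37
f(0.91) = -1.91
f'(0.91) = -7.94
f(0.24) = 1.62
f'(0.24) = -2.62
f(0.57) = 0.33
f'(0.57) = -5.24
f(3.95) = -62.73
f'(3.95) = -32.07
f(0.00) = 2.02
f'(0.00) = -0.71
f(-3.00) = -31.58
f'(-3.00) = 23.11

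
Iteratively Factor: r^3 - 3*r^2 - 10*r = (r - 5)*(r^2 + 2*r) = (r - 5)*(r + 2)*(r)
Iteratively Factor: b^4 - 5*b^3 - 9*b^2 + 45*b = (b + 3)*(b^3 - 8*b^2 + 15*b) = (b - 5)*(b + 3)*(b^2 - 3*b) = b*(b - 5)*(b + 3)*(b - 3)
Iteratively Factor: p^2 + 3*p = (p + 3)*(p)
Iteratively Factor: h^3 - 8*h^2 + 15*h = (h - 3)*(h^2 - 5*h) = (h - 5)*(h - 3)*(h)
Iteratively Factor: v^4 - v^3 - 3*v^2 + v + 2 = (v - 2)*(v^3 + v^2 - v - 1) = (v - 2)*(v + 1)*(v^2 - 1) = (v - 2)*(v + 1)^2*(v - 1)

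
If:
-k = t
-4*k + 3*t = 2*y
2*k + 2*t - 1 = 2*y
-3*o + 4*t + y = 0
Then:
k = 1/7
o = -5/14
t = -1/7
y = -1/2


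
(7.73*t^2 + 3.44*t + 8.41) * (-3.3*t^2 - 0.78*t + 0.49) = -25.509*t^4 - 17.3814*t^3 - 26.6485*t^2 - 4.8742*t + 4.1209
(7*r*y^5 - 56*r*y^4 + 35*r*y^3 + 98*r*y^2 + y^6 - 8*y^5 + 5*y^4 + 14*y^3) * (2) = 14*r*y^5 - 112*r*y^4 + 70*r*y^3 + 196*r*y^2 + 2*y^6 - 16*y^5 + 10*y^4 + 28*y^3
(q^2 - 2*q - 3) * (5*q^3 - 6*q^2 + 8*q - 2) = 5*q^5 - 16*q^4 + 5*q^3 - 20*q + 6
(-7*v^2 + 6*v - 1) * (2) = -14*v^2 + 12*v - 2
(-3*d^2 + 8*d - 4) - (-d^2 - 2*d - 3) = -2*d^2 + 10*d - 1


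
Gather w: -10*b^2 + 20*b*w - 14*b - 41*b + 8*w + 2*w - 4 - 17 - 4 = -10*b^2 - 55*b + w*(20*b + 10) - 25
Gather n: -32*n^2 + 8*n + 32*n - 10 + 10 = -32*n^2 + 40*n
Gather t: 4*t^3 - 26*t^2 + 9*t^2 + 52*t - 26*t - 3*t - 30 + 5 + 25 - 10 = 4*t^3 - 17*t^2 + 23*t - 10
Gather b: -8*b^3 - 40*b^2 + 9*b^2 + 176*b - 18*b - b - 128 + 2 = -8*b^3 - 31*b^2 + 157*b - 126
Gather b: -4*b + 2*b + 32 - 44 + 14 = 2 - 2*b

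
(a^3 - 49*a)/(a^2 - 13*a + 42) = a*(a + 7)/(a - 6)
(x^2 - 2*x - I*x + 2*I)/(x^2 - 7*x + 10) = (x - I)/(x - 5)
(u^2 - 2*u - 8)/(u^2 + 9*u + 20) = (u^2 - 2*u - 8)/(u^2 + 9*u + 20)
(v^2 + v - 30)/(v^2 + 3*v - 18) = (v - 5)/(v - 3)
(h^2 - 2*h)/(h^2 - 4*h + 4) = h/(h - 2)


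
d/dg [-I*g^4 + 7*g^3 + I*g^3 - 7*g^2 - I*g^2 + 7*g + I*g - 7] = -4*I*g^3 + 3*g^2*(7 + I) - 2*g*(7 + I) + 7 + I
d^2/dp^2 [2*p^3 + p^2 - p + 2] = 12*p + 2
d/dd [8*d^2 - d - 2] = 16*d - 1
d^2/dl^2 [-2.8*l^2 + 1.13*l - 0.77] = -5.60000000000000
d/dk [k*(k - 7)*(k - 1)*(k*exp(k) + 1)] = k^4*exp(k) - 4*k^3*exp(k) - 17*k^2*exp(k) + 3*k^2 + 14*k*exp(k) - 16*k + 7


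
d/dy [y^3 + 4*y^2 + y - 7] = 3*y^2 + 8*y + 1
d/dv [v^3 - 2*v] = 3*v^2 - 2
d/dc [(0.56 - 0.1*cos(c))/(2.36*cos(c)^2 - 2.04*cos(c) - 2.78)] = (-0.236*cos(c)^2 + 2.6432*cos(c) - 1.4204)*sin(c)/(5.5696*cos(c)^4 - 9.6288*cos(c)^3 - 8.96*cos(c)^2 + 11.3424*cos(c) + 7.7284)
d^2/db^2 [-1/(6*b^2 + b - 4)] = 2*(36*b^2 + 6*b - (12*b + 1)^2 - 24)/(6*b^2 + b - 4)^3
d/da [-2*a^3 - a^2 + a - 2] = -6*a^2 - 2*a + 1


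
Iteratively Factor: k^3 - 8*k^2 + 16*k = (k - 4)*(k^2 - 4*k) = k*(k - 4)*(k - 4)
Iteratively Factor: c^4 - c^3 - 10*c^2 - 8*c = (c + 1)*(c^3 - 2*c^2 - 8*c) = c*(c + 1)*(c^2 - 2*c - 8) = c*(c + 1)*(c + 2)*(c - 4)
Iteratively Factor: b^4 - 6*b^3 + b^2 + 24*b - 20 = (b - 1)*(b^3 - 5*b^2 - 4*b + 20) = (b - 1)*(b + 2)*(b^2 - 7*b + 10) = (b - 2)*(b - 1)*(b + 2)*(b - 5)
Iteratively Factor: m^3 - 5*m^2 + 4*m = (m - 4)*(m^2 - m) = (m - 4)*(m - 1)*(m)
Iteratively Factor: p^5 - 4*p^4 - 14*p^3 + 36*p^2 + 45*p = (p + 3)*(p^4 - 7*p^3 + 7*p^2 + 15*p) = (p - 3)*(p + 3)*(p^3 - 4*p^2 - 5*p) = p*(p - 3)*(p + 3)*(p^2 - 4*p - 5) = p*(p - 5)*(p - 3)*(p + 3)*(p + 1)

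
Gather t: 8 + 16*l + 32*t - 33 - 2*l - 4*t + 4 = 14*l + 28*t - 21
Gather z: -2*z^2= -2*z^2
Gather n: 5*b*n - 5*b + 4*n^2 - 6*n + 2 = -5*b + 4*n^2 + n*(5*b - 6) + 2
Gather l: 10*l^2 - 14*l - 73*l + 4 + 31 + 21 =10*l^2 - 87*l + 56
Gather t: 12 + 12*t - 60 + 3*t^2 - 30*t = 3*t^2 - 18*t - 48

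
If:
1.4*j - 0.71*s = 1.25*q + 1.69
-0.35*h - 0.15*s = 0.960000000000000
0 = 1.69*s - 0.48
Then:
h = -2.86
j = 0.892857142857143*q + 1.35118343195266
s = 0.28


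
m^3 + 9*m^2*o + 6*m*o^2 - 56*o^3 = (m - 2*o)*(m + 4*o)*(m + 7*o)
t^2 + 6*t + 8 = (t + 2)*(t + 4)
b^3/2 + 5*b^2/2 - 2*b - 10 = (b/2 + 1)*(b - 2)*(b + 5)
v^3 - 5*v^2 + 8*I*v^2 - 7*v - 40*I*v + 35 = (v - 5)*(v + I)*(v + 7*I)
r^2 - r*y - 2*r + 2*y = (r - 2)*(r - y)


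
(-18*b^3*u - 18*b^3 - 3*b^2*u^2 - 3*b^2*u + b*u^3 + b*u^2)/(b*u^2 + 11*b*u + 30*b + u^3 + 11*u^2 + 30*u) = b*(-18*b^2*u - 18*b^2 - 3*b*u^2 - 3*b*u + u^3 + u^2)/(b*u^2 + 11*b*u + 30*b + u^3 + 11*u^2 + 30*u)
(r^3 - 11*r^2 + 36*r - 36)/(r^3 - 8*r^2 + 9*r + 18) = (r - 2)/(r + 1)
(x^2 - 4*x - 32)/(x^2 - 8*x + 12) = (x^2 - 4*x - 32)/(x^2 - 8*x + 12)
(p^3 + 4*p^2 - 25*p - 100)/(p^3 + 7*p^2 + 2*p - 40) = (p - 5)/(p - 2)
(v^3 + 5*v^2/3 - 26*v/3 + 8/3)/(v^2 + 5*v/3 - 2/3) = (v^2 + 2*v - 8)/(v + 2)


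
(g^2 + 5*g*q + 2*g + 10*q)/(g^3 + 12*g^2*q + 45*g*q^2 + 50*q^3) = (g + 2)/(g^2 + 7*g*q + 10*q^2)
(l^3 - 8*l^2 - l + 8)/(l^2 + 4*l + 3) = (l^2 - 9*l + 8)/(l + 3)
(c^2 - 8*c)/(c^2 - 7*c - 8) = c/(c + 1)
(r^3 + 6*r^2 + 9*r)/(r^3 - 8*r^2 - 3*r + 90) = r*(r + 3)/(r^2 - 11*r + 30)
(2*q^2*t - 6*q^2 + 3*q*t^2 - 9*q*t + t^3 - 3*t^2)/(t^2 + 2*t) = (2*q^2*t - 6*q^2 + 3*q*t^2 - 9*q*t + t^3 - 3*t^2)/(t*(t + 2))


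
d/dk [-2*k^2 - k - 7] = -4*k - 1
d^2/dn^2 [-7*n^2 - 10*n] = -14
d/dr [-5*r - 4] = -5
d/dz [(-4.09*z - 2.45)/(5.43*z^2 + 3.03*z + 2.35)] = (22.2087*z^2 + 26.607*z - 2.188)/(29.4849*z^4 + 32.9058*z^3 + 34.7019*z^2 + 14.241*z + 5.5225)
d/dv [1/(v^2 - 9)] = -2*v/(v^2 - 9)^2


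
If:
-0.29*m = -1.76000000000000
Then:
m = 6.07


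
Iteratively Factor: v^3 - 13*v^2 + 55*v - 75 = (v - 5)*(v^2 - 8*v + 15) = (v - 5)^2*(v - 3)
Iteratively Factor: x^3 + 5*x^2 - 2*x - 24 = (x + 3)*(x^2 + 2*x - 8) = (x - 2)*(x + 3)*(x + 4)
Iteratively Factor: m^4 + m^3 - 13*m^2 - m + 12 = (m - 1)*(m^3 + 2*m^2 - 11*m - 12) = (m - 1)*(m + 4)*(m^2 - 2*m - 3) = (m - 1)*(m + 1)*(m + 4)*(m - 3)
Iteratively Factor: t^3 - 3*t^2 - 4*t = (t - 4)*(t^2 + t) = t*(t - 4)*(t + 1)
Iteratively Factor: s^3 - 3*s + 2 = (s + 2)*(s^2 - 2*s + 1) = (s - 1)*(s + 2)*(s - 1)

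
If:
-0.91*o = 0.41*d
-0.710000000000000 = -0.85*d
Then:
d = 0.84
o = -0.38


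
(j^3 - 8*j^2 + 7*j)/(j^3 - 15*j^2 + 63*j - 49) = j/(j - 7)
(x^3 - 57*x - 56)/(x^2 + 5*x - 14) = (x^2 - 7*x - 8)/(x - 2)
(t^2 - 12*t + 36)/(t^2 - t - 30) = (t - 6)/(t + 5)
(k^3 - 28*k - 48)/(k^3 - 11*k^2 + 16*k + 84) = (k + 4)/(k - 7)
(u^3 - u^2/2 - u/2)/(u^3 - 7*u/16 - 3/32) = 16*u*(u - 1)/(16*u^2 - 8*u - 3)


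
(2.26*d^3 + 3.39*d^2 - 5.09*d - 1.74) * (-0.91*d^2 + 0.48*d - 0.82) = -2.0566*d^5 - 2.0001*d^4 + 4.4059*d^3 - 3.6396*d^2 + 3.3386*d + 1.4268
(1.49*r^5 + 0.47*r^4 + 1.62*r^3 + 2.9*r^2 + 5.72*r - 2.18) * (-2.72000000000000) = -4.0528*r^5 - 1.2784*r^4 - 4.4064*r^3 - 7.888*r^2 - 15.5584*r + 5.9296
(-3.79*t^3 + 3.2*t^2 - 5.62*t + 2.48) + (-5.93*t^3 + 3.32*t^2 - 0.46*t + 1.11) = -9.72*t^3 + 6.52*t^2 - 6.08*t + 3.59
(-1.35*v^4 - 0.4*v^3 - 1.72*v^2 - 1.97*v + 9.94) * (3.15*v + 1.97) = -4.2525*v^5 - 3.9195*v^4 - 6.206*v^3 - 9.5939*v^2 + 27.4301*v + 19.5818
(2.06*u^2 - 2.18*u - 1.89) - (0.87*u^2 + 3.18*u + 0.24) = 1.19*u^2 - 5.36*u - 2.13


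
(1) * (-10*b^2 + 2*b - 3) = -10*b^2 + 2*b - 3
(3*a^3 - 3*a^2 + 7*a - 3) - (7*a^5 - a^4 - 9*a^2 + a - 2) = -7*a^5 + a^4 + 3*a^3 + 6*a^2 + 6*a - 1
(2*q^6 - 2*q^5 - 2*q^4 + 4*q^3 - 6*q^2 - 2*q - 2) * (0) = 0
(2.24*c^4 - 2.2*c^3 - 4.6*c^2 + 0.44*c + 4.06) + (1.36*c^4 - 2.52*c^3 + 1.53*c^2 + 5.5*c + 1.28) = 3.6*c^4 - 4.72*c^3 - 3.07*c^2 + 5.94*c + 5.34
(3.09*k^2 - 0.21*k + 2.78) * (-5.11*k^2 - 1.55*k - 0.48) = -15.7899*k^4 - 3.7164*k^3 - 15.3635*k^2 - 4.2082*k - 1.3344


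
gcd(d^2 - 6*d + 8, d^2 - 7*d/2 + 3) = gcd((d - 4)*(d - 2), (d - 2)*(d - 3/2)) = d - 2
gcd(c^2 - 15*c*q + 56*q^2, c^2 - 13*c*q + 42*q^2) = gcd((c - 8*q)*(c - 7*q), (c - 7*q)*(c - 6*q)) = -c + 7*q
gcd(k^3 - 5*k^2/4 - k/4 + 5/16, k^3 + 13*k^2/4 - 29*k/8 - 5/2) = k^2 - 3*k/4 - 5/8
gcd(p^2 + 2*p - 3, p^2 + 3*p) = p + 3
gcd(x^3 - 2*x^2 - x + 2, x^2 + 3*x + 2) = x + 1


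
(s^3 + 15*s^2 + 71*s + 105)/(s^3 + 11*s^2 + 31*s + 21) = (s + 5)/(s + 1)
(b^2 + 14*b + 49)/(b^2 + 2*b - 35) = (b + 7)/(b - 5)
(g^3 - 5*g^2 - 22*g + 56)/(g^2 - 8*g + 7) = (g^2 + 2*g - 8)/(g - 1)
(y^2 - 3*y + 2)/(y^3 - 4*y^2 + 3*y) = (y - 2)/(y*(y - 3))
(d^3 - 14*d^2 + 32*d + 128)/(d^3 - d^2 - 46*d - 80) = (d - 8)/(d + 5)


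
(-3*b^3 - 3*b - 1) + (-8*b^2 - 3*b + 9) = -3*b^3 - 8*b^2 - 6*b + 8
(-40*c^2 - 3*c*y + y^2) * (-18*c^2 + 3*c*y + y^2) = 720*c^4 - 66*c^3*y - 67*c^2*y^2 + y^4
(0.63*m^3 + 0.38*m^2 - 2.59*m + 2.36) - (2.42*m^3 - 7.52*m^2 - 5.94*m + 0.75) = -1.79*m^3 + 7.9*m^2 + 3.35*m + 1.61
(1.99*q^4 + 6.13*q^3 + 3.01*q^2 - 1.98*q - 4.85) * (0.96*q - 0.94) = 1.9104*q^5 + 4.0142*q^4 - 2.8726*q^3 - 4.7302*q^2 - 2.7948*q + 4.559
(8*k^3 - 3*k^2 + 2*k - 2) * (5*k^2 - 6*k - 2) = 40*k^5 - 63*k^4 + 12*k^3 - 16*k^2 + 8*k + 4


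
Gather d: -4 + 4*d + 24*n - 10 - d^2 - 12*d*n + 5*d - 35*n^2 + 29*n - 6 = -d^2 + d*(9 - 12*n) - 35*n^2 + 53*n - 20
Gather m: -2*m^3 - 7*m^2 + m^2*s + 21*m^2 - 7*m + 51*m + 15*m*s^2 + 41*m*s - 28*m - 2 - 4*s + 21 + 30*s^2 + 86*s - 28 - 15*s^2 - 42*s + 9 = -2*m^3 + m^2*(s + 14) + m*(15*s^2 + 41*s + 16) + 15*s^2 + 40*s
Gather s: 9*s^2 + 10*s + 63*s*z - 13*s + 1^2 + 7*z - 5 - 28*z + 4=9*s^2 + s*(63*z - 3) - 21*z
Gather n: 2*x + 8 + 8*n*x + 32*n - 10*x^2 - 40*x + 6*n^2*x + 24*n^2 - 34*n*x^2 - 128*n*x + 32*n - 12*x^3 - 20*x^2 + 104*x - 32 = n^2*(6*x + 24) + n*(-34*x^2 - 120*x + 64) - 12*x^3 - 30*x^2 + 66*x - 24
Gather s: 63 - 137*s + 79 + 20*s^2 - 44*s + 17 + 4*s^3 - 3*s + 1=4*s^3 + 20*s^2 - 184*s + 160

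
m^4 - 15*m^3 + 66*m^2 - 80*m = m*(m - 8)*(m - 5)*(m - 2)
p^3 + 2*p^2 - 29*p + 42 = (p - 3)*(p - 2)*(p + 7)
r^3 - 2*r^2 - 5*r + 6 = (r - 3)*(r - 1)*(r + 2)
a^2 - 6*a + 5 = (a - 5)*(a - 1)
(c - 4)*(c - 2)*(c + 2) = c^3 - 4*c^2 - 4*c + 16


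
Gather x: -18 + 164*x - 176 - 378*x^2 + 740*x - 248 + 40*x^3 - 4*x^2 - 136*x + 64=40*x^3 - 382*x^2 + 768*x - 378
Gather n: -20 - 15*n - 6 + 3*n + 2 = -12*n - 24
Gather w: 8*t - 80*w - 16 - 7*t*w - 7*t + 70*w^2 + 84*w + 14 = t + 70*w^2 + w*(4 - 7*t) - 2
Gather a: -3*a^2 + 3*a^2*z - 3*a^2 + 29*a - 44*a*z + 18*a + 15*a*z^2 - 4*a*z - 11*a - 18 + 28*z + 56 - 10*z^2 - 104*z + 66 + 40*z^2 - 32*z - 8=a^2*(3*z - 6) + a*(15*z^2 - 48*z + 36) + 30*z^2 - 108*z + 96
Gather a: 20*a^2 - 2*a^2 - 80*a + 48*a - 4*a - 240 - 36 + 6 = 18*a^2 - 36*a - 270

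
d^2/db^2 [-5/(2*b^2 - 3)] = 60*(-2*b^2 - 1)/(2*b^2 - 3)^3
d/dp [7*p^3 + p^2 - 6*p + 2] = 21*p^2 + 2*p - 6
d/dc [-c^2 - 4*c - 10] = -2*c - 4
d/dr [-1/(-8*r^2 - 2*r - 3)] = 2*(-8*r - 1)/(8*r^2 + 2*r + 3)^2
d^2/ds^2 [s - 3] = 0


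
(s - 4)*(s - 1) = s^2 - 5*s + 4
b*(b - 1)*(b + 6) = b^3 + 5*b^2 - 6*b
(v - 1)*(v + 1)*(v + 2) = v^3 + 2*v^2 - v - 2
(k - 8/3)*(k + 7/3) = k^2 - k/3 - 56/9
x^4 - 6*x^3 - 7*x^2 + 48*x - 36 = (x - 6)*(x - 2)*(x - 1)*(x + 3)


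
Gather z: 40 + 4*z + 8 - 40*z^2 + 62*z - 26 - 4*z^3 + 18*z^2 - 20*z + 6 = -4*z^3 - 22*z^2 + 46*z + 28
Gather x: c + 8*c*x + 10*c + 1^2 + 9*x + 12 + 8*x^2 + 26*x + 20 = 11*c + 8*x^2 + x*(8*c + 35) + 33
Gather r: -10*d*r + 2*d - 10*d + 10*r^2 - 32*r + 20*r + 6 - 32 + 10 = -8*d + 10*r^2 + r*(-10*d - 12) - 16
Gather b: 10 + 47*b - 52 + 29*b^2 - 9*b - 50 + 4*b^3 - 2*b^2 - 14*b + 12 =4*b^3 + 27*b^2 + 24*b - 80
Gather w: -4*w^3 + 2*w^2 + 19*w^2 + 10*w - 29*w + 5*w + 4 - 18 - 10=-4*w^3 + 21*w^2 - 14*w - 24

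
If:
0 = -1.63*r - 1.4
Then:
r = -0.86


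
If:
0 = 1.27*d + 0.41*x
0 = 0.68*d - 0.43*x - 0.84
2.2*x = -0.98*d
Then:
No Solution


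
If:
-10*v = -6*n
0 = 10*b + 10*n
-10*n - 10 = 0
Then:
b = 1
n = -1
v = -3/5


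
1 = 1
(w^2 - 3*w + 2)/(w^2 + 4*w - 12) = (w - 1)/(w + 6)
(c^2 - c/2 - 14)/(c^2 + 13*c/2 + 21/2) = (c - 4)/(c + 3)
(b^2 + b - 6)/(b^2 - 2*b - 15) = (b - 2)/(b - 5)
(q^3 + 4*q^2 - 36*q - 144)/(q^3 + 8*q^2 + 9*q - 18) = (q^2 - 2*q - 24)/(q^2 + 2*q - 3)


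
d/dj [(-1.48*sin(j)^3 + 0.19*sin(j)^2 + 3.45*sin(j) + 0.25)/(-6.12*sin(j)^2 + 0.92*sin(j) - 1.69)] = (9.0576*sin(j)^4 - 2.7232*sin(j)^3 + 28.7924*sin(j)^2 + 2.4178*sin(j) - 6.0605)*cos(j)/(37.4544*sin(j)^4 - 11.2608*sin(j)^3 + 21.532*sin(j)^2 - 3.1096*sin(j) + 2.8561)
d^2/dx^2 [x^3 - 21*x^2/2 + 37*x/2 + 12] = 6*x - 21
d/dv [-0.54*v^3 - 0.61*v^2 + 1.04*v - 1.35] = -1.62*v^2 - 1.22*v + 1.04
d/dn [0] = 0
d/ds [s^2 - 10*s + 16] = 2*s - 10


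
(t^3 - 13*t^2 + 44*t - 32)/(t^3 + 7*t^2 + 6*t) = (t^3 - 13*t^2 + 44*t - 32)/(t*(t^2 + 7*t + 6))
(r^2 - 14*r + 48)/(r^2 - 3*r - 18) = (r - 8)/(r + 3)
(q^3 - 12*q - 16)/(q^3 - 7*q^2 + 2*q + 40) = (q + 2)/(q - 5)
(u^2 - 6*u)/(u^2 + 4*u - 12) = u*(u - 6)/(u^2 + 4*u - 12)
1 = 1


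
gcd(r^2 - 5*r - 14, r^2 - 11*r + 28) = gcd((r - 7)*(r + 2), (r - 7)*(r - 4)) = r - 7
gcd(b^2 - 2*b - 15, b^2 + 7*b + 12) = b + 3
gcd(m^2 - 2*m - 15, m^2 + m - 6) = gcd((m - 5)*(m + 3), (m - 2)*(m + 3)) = m + 3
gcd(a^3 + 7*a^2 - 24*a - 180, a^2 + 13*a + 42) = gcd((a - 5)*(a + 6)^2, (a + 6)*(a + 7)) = a + 6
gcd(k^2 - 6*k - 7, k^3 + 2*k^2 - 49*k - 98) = k - 7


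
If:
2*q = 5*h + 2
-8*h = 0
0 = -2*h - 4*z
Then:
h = 0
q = 1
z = 0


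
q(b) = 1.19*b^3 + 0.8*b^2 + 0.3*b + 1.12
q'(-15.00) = 779.55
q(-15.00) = -3839.63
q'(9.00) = 303.87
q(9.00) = 936.13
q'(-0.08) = 0.19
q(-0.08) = 1.10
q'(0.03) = 0.35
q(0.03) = 1.13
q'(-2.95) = 26.65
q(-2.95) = -23.35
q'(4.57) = 82.17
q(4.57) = 132.78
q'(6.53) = 162.98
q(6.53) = 368.54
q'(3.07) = 38.86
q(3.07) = 44.01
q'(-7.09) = 168.41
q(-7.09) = -384.91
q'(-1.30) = 4.25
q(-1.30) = -0.53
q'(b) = 3.57*b^2 + 1.6*b + 0.3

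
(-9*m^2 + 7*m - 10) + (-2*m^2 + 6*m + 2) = -11*m^2 + 13*m - 8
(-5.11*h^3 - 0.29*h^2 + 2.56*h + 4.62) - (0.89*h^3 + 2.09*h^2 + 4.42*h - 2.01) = -6.0*h^3 - 2.38*h^2 - 1.86*h + 6.63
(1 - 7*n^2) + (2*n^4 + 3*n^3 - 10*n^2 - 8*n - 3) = 2*n^4 + 3*n^3 - 17*n^2 - 8*n - 2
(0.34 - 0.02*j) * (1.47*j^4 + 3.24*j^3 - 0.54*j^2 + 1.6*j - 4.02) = -0.0294*j^5 + 0.435*j^4 + 1.1124*j^3 - 0.2156*j^2 + 0.6244*j - 1.3668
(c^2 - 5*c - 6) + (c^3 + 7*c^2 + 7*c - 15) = c^3 + 8*c^2 + 2*c - 21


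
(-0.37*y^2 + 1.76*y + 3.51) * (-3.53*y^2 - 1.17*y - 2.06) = 1.3061*y^4 - 5.7799*y^3 - 13.6873*y^2 - 7.7323*y - 7.2306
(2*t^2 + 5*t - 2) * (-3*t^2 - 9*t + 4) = -6*t^4 - 33*t^3 - 31*t^2 + 38*t - 8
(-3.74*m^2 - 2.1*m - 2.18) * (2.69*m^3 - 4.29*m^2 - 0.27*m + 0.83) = -10.0606*m^5 + 10.3956*m^4 + 4.1546*m^3 + 6.815*m^2 - 1.1544*m - 1.8094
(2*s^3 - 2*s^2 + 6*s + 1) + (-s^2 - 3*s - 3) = 2*s^3 - 3*s^2 + 3*s - 2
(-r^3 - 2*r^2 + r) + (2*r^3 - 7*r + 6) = r^3 - 2*r^2 - 6*r + 6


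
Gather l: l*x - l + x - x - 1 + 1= l*(x - 1)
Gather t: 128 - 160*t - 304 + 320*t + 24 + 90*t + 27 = 250*t - 125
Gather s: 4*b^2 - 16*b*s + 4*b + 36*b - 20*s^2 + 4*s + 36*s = 4*b^2 + 40*b - 20*s^2 + s*(40 - 16*b)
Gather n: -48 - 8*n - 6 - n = -9*n - 54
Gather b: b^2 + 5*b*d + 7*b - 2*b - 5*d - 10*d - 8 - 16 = b^2 + b*(5*d + 5) - 15*d - 24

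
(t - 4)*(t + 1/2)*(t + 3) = t^3 - t^2/2 - 25*t/2 - 6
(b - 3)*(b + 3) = b^2 - 9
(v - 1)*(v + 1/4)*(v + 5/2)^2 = v^4 + 17*v^3/4 + 9*v^2/4 - 95*v/16 - 25/16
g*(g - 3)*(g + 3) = g^3 - 9*g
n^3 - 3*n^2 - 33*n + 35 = (n - 7)*(n - 1)*(n + 5)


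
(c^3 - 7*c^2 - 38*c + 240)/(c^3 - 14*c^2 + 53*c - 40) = (c + 6)/(c - 1)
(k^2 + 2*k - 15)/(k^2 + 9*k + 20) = (k - 3)/(k + 4)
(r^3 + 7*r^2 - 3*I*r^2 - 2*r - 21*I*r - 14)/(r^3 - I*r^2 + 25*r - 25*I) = (r^2 + r*(7 - 2*I) - 14*I)/(r^2 + 25)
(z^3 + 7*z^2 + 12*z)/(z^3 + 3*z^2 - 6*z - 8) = z*(z + 3)/(z^2 - z - 2)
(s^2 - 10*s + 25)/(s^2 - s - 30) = (-s^2 + 10*s - 25)/(-s^2 + s + 30)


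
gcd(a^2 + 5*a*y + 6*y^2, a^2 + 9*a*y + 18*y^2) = a + 3*y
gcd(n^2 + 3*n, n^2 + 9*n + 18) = n + 3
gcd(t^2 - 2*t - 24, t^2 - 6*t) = t - 6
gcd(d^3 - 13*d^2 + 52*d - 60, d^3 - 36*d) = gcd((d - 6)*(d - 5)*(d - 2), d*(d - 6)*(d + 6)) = d - 6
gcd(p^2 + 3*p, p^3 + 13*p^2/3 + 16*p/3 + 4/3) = 1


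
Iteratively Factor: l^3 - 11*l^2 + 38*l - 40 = (l - 4)*(l^2 - 7*l + 10) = (l - 4)*(l - 2)*(l - 5)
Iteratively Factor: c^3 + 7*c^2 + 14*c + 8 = (c + 2)*(c^2 + 5*c + 4) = (c + 2)*(c + 4)*(c + 1)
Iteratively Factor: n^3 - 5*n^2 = (n - 5)*(n^2) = n*(n - 5)*(n)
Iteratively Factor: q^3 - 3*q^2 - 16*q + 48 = (q - 4)*(q^2 + q - 12) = (q - 4)*(q + 4)*(q - 3)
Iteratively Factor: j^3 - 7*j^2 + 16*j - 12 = (j - 2)*(j^2 - 5*j + 6) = (j - 3)*(j - 2)*(j - 2)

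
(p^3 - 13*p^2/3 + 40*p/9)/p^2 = p - 13/3 + 40/(9*p)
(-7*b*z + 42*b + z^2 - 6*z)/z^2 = -7*b/z + 42*b/z^2 + 1 - 6/z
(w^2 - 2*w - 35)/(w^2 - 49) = (w + 5)/(w + 7)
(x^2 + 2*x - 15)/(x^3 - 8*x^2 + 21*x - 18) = (x + 5)/(x^2 - 5*x + 6)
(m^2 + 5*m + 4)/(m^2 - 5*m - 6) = (m + 4)/(m - 6)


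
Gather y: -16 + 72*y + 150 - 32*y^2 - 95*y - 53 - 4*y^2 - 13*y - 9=-36*y^2 - 36*y + 72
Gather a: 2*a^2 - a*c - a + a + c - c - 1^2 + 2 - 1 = 2*a^2 - a*c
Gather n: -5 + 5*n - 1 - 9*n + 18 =12 - 4*n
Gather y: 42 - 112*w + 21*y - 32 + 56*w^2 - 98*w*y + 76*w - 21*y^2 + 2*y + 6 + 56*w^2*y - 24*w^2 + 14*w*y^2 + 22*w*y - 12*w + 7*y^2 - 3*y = 32*w^2 - 48*w + y^2*(14*w - 14) + y*(56*w^2 - 76*w + 20) + 16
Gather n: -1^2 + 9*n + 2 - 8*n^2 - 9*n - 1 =-8*n^2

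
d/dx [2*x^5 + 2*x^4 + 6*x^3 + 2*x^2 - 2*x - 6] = 10*x^4 + 8*x^3 + 18*x^2 + 4*x - 2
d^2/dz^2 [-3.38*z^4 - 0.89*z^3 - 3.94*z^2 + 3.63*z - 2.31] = -40.56*z^2 - 5.34*z - 7.88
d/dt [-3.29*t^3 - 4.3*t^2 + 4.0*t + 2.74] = -9.87*t^2 - 8.6*t + 4.0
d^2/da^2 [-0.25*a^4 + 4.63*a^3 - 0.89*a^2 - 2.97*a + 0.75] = -3.0*a^2 + 27.78*a - 1.78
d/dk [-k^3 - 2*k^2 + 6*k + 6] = -3*k^2 - 4*k + 6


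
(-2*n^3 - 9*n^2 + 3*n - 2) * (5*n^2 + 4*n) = -10*n^5 - 53*n^4 - 21*n^3 + 2*n^2 - 8*n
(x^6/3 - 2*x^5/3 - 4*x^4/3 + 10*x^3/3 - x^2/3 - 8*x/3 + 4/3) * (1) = x^6/3 - 2*x^5/3 - 4*x^4/3 + 10*x^3/3 - x^2/3 - 8*x/3 + 4/3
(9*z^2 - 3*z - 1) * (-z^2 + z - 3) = -9*z^4 + 12*z^3 - 29*z^2 + 8*z + 3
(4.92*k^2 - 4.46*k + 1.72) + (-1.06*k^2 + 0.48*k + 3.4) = 3.86*k^2 - 3.98*k + 5.12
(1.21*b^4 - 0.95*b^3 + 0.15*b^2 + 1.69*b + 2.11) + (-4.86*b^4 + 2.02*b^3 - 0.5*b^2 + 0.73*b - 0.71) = -3.65*b^4 + 1.07*b^3 - 0.35*b^2 + 2.42*b + 1.4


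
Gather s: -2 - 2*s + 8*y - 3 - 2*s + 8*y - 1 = -4*s + 16*y - 6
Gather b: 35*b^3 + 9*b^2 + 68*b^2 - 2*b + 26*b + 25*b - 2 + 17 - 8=35*b^3 + 77*b^2 + 49*b + 7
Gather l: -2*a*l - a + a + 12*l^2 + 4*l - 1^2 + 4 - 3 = 12*l^2 + l*(4 - 2*a)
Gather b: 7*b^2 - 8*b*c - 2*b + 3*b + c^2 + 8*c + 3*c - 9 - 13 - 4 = 7*b^2 + b*(1 - 8*c) + c^2 + 11*c - 26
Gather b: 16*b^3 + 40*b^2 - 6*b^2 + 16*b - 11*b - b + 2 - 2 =16*b^3 + 34*b^2 + 4*b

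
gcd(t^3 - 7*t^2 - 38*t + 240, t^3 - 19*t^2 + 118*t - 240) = t^2 - 13*t + 40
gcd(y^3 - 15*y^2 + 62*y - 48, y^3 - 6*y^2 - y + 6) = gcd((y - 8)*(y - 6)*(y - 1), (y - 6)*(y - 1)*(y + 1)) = y^2 - 7*y + 6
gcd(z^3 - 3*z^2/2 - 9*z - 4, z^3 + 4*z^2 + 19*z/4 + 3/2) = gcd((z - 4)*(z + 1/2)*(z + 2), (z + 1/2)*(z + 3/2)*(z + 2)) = z^2 + 5*z/2 + 1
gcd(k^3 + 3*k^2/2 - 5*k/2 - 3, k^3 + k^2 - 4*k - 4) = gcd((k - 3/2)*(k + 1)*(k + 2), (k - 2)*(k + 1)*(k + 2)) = k^2 + 3*k + 2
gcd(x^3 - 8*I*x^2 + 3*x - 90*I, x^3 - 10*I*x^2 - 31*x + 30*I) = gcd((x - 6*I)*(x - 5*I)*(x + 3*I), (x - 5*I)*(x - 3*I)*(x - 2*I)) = x - 5*I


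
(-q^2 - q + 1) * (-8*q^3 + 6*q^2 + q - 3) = 8*q^5 + 2*q^4 - 15*q^3 + 8*q^2 + 4*q - 3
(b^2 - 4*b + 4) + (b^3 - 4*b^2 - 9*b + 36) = b^3 - 3*b^2 - 13*b + 40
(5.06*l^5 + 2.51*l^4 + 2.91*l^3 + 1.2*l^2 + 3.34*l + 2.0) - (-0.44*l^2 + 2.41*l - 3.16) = 5.06*l^5 + 2.51*l^4 + 2.91*l^3 + 1.64*l^2 + 0.93*l + 5.16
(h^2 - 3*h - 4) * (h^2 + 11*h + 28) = h^4 + 8*h^3 - 9*h^2 - 128*h - 112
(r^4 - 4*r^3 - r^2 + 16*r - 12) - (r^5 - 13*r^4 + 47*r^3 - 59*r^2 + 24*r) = -r^5 + 14*r^4 - 51*r^3 + 58*r^2 - 8*r - 12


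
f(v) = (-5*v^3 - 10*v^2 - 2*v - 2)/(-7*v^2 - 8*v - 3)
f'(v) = (14*v + 8)*(-5*v^3 - 10*v^2 - 2*v - 2)/(-7*v^2 - 8*v - 3)^2 + (-15*v^2 - 20*v - 2)/(-7*v^2 - 8*v - 3) = (35*v^4 + 80*v^3 + 111*v^2 + 32*v - 10)/(49*v^4 + 112*v^3 + 106*v^2 + 48*v + 9)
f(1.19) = 1.20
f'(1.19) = 0.78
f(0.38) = 0.64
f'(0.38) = 0.47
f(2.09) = 1.90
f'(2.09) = 0.77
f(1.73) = 1.62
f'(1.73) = 0.77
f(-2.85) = -1.03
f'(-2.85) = 0.92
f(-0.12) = 0.89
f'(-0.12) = -2.70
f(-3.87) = -1.90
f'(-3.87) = 0.80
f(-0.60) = 4.61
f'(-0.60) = -3.83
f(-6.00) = -3.53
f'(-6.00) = 0.74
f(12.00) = 9.13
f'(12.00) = 0.72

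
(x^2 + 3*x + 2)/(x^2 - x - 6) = (x + 1)/(x - 3)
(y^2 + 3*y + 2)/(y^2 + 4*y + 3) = (y + 2)/(y + 3)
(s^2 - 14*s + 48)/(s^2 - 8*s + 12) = (s - 8)/(s - 2)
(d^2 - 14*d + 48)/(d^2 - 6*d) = (d - 8)/d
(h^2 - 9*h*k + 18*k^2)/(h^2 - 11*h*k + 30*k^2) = (h - 3*k)/(h - 5*k)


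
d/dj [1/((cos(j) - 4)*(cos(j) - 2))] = 2*(cos(j) - 3)*sin(j)/((cos(j) - 4)^2*(cos(j) - 2)^2)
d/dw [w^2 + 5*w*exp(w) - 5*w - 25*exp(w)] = 5*w*exp(w) + 2*w - 20*exp(w) - 5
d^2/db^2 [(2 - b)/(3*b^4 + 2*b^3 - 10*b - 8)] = 4*(-2*(b - 2)*(6*b^3 + 3*b^2 - 5)^2 + (6*b^3 + 3*b^2 + 3*b*(b - 2)*(3*b + 1) - 5)*(3*b^4 + 2*b^3 - 10*b - 8))/(3*b^4 + 2*b^3 - 10*b - 8)^3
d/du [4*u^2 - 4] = 8*u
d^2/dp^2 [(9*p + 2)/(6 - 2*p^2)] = (p^2*(-36*p - 8) + (27*p + 2)*(p^2 - 3))/(p^2 - 3)^3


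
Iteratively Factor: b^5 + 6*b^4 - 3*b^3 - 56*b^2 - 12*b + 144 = (b + 4)*(b^4 + 2*b^3 - 11*b^2 - 12*b + 36) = (b + 3)*(b + 4)*(b^3 - b^2 - 8*b + 12) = (b + 3)^2*(b + 4)*(b^2 - 4*b + 4) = (b - 2)*(b + 3)^2*(b + 4)*(b - 2)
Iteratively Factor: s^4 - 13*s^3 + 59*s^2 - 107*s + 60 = (s - 4)*(s^3 - 9*s^2 + 23*s - 15) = (s - 5)*(s - 4)*(s^2 - 4*s + 3) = (s - 5)*(s - 4)*(s - 3)*(s - 1)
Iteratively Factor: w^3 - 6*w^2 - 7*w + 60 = (w - 4)*(w^2 - 2*w - 15) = (w - 4)*(w + 3)*(w - 5)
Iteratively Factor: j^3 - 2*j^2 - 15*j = (j + 3)*(j^2 - 5*j) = (j - 5)*(j + 3)*(j)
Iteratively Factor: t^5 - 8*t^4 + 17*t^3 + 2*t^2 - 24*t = (t + 1)*(t^4 - 9*t^3 + 26*t^2 - 24*t) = (t - 3)*(t + 1)*(t^3 - 6*t^2 + 8*t) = (t - 3)*(t - 2)*(t + 1)*(t^2 - 4*t) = (t - 4)*(t - 3)*(t - 2)*(t + 1)*(t)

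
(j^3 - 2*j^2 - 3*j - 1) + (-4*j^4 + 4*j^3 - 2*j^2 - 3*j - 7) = -4*j^4 + 5*j^3 - 4*j^2 - 6*j - 8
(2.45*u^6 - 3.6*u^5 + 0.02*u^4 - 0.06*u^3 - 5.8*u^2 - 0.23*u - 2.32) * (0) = 0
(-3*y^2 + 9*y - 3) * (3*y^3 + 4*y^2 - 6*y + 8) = -9*y^5 + 15*y^4 + 45*y^3 - 90*y^2 + 90*y - 24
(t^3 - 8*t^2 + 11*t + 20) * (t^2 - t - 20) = t^5 - 9*t^4 - t^3 + 169*t^2 - 240*t - 400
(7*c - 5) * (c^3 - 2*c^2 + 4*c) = 7*c^4 - 19*c^3 + 38*c^2 - 20*c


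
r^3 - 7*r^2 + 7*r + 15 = (r - 5)*(r - 3)*(r + 1)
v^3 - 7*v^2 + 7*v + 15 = (v - 5)*(v - 3)*(v + 1)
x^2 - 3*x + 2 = (x - 2)*(x - 1)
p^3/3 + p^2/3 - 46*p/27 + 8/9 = (p/3 + 1)*(p - 4/3)*(p - 2/3)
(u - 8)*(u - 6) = u^2 - 14*u + 48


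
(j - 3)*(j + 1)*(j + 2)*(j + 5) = j^4 + 5*j^3 - 7*j^2 - 41*j - 30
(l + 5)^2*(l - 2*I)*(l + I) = l^4 + 10*l^3 - I*l^3 + 27*l^2 - 10*I*l^2 + 20*l - 25*I*l + 50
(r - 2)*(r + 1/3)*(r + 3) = r^3 + 4*r^2/3 - 17*r/3 - 2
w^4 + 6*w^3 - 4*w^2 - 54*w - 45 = (w - 3)*(w + 1)*(w + 3)*(w + 5)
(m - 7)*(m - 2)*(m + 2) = m^3 - 7*m^2 - 4*m + 28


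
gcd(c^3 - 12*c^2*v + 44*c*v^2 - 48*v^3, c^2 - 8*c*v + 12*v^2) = c^2 - 8*c*v + 12*v^2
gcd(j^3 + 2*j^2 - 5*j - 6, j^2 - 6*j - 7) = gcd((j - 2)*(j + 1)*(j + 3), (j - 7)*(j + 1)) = j + 1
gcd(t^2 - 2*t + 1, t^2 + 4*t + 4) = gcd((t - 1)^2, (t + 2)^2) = 1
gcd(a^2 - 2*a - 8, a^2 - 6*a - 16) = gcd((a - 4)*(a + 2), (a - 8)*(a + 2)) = a + 2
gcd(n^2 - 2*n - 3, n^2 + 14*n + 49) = 1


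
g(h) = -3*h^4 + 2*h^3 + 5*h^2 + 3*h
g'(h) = -12*h^3 + 6*h^2 + 10*h + 3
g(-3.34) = -402.10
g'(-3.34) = 483.65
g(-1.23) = -6.71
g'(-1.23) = 22.11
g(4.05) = -580.10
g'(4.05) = -655.25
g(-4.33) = -1136.17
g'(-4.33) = 1046.39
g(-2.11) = -62.32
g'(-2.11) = 121.34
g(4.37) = -818.57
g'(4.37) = -840.16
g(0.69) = 4.43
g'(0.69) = 8.81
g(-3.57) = -525.28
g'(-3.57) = 589.76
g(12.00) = -57996.00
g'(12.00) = -19749.00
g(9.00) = -17793.00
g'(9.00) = -8169.00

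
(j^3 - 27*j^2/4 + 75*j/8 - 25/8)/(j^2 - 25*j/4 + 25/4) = j - 1/2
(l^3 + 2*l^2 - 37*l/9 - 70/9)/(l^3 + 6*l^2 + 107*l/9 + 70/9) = (l - 2)/(l + 2)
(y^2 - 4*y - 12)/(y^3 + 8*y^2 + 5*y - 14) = (y - 6)/(y^2 + 6*y - 7)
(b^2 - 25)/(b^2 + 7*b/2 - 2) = 2*(b^2 - 25)/(2*b^2 + 7*b - 4)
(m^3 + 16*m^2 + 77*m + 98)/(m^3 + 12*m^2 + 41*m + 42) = (m + 7)/(m + 3)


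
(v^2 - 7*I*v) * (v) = v^3 - 7*I*v^2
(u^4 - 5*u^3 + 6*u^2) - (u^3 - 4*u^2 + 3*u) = u^4 - 6*u^3 + 10*u^2 - 3*u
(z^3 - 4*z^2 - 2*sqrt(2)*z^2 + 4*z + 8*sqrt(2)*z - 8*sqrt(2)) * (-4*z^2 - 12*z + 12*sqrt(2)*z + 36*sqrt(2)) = -4*z^5 + 4*z^4 + 20*sqrt(2)*z^4 - 20*sqrt(2)*z^3 - 16*z^3 - 160*sqrt(2)*z^2 + 240*sqrt(2)*z + 384*z - 576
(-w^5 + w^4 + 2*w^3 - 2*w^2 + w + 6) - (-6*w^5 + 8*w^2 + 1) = 5*w^5 + w^4 + 2*w^3 - 10*w^2 + w + 5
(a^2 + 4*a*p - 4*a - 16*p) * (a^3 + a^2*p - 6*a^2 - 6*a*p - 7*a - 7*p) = a^5 + 5*a^4*p - 10*a^4 + 4*a^3*p^2 - 50*a^3*p + 17*a^3 - 40*a^2*p^2 + 85*a^2*p + 28*a^2 + 68*a*p^2 + 140*a*p + 112*p^2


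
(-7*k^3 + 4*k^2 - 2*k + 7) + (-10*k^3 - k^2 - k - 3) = -17*k^3 + 3*k^2 - 3*k + 4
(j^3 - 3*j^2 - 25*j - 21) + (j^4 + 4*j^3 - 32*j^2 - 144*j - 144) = j^4 + 5*j^3 - 35*j^2 - 169*j - 165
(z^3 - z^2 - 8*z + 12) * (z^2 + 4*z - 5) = z^5 + 3*z^4 - 17*z^3 - 15*z^2 + 88*z - 60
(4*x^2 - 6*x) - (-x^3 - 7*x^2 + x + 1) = x^3 + 11*x^2 - 7*x - 1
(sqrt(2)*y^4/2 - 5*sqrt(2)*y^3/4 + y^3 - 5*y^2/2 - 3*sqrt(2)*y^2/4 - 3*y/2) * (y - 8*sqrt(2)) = sqrt(2)*y^5/2 - 7*y^4 - 5*sqrt(2)*y^4/4 - 35*sqrt(2)*y^3/4 + 35*y^3/2 + 21*y^2/2 + 20*sqrt(2)*y^2 + 12*sqrt(2)*y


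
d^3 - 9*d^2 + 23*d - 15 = (d - 5)*(d - 3)*(d - 1)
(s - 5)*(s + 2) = s^2 - 3*s - 10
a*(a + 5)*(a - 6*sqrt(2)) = a^3 - 6*sqrt(2)*a^2 + 5*a^2 - 30*sqrt(2)*a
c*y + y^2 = y*(c + y)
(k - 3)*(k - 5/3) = k^2 - 14*k/3 + 5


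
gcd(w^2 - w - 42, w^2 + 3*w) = 1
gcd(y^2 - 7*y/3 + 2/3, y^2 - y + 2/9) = y - 1/3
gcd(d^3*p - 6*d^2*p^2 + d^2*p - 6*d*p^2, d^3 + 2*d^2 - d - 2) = d + 1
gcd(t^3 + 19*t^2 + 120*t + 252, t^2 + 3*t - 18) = t + 6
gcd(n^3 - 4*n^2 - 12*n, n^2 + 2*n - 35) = 1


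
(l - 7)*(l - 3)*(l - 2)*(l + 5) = l^4 - 7*l^3 - 19*l^2 + 163*l - 210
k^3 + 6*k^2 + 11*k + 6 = (k + 1)*(k + 2)*(k + 3)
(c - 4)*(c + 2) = c^2 - 2*c - 8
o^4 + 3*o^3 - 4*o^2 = o^2*(o - 1)*(o + 4)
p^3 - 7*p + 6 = (p - 2)*(p - 1)*(p + 3)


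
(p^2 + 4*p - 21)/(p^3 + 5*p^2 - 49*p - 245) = (p - 3)/(p^2 - 2*p - 35)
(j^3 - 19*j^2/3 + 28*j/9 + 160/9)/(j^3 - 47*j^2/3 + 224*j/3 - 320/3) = (j + 4/3)/(j - 8)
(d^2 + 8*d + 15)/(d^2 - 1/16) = 16*(d^2 + 8*d + 15)/(16*d^2 - 1)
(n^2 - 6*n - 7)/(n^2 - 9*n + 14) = (n + 1)/(n - 2)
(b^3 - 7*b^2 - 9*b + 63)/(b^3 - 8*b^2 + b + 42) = (b + 3)/(b + 2)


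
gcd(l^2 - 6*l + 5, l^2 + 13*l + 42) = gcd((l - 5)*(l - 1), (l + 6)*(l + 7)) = 1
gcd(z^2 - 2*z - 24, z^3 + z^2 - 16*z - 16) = z + 4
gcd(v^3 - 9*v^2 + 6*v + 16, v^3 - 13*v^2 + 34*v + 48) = v^2 - 7*v - 8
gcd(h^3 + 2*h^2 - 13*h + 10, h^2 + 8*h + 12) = 1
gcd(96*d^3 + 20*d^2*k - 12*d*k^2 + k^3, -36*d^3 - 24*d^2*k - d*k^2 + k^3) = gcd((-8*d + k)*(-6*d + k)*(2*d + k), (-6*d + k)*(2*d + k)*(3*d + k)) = 12*d^2 + 4*d*k - k^2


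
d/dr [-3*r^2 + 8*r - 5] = 8 - 6*r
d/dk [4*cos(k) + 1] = -4*sin(k)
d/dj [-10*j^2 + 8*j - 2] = 8 - 20*j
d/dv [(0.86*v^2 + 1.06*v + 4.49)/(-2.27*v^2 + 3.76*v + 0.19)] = (5.6398*v^2 + 20.7114*v - 16.681)/(5.1529*v^4 - 17.0704*v^3 + 13.275*v^2 + 1.4288*v + 0.0361)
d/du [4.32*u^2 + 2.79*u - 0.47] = 8.64*u + 2.79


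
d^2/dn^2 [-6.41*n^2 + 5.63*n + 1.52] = -12.8200000000000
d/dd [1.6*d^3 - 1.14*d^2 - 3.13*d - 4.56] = 4.8*d^2 - 2.28*d - 3.13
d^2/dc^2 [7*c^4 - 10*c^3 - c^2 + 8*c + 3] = 84*c^2 - 60*c - 2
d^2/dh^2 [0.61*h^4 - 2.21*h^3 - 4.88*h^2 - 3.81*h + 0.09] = 7.32*h^2 - 13.26*h - 9.76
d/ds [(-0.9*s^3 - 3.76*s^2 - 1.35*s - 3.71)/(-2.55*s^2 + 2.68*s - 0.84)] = (2.295*s^4 - 4.824*s^3 - 11.2513*s^2 - 12.6042*s + 11.0768)/(6.5025*s^4 - 13.668*s^3 + 11.4664*s^2 - 4.5024*s + 0.7056)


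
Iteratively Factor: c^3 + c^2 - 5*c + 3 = (c + 3)*(c^2 - 2*c + 1) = (c - 1)*(c + 3)*(c - 1)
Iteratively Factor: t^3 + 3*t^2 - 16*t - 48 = (t - 4)*(t^2 + 7*t + 12) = (t - 4)*(t + 3)*(t + 4)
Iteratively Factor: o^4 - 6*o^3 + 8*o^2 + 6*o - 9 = (o + 1)*(o^3 - 7*o^2 + 15*o - 9) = (o - 3)*(o + 1)*(o^2 - 4*o + 3) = (o - 3)^2*(o + 1)*(o - 1)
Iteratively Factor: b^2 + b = (b)*(b + 1)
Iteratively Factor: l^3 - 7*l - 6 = (l + 2)*(l^2 - 2*l - 3) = (l + 1)*(l + 2)*(l - 3)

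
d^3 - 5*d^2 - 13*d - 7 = (d - 7)*(d + 1)^2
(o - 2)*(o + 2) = o^2 - 4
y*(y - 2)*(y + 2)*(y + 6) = y^4 + 6*y^3 - 4*y^2 - 24*y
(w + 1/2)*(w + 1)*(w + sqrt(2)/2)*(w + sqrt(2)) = w^4 + 3*w^3/2 + 3*sqrt(2)*w^3/2 + 3*w^2/2 + 9*sqrt(2)*w^2/4 + 3*sqrt(2)*w/4 + 3*w/2 + 1/2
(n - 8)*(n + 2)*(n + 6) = n^3 - 52*n - 96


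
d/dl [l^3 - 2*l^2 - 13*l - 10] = 3*l^2 - 4*l - 13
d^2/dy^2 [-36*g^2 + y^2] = 2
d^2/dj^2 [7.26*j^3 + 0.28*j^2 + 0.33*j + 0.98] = 43.56*j + 0.56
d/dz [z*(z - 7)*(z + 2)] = 3*z^2 - 10*z - 14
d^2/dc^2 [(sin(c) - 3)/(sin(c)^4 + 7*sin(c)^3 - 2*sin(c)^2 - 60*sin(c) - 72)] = (-9*sin(c)^4 - 74*sin(c)^3 - 112*sin(c)^2 + 280*sin(c) + 272)/((sin(c) + 2)^4*(sin(c) + 6)^3)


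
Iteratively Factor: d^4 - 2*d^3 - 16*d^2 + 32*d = (d - 4)*(d^3 + 2*d^2 - 8*d) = d*(d - 4)*(d^2 + 2*d - 8) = d*(d - 4)*(d - 2)*(d + 4)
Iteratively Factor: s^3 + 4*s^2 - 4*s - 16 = (s + 2)*(s^2 + 2*s - 8) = (s + 2)*(s + 4)*(s - 2)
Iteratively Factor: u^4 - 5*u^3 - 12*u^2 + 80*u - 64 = (u - 4)*(u^3 - u^2 - 16*u + 16) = (u - 4)*(u + 4)*(u^2 - 5*u + 4) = (u - 4)^2*(u + 4)*(u - 1)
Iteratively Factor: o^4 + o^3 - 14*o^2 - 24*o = (o)*(o^3 + o^2 - 14*o - 24) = o*(o + 2)*(o^2 - o - 12) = o*(o + 2)*(o + 3)*(o - 4)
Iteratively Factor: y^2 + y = (y)*(y + 1)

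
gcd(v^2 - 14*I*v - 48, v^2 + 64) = v - 8*I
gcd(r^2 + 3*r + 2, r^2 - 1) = r + 1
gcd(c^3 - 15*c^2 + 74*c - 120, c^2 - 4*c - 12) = c - 6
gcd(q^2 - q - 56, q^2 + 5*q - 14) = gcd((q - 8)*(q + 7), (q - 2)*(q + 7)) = q + 7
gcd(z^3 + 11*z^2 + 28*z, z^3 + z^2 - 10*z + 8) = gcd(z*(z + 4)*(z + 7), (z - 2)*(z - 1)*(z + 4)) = z + 4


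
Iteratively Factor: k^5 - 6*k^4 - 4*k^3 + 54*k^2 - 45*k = (k)*(k^4 - 6*k^3 - 4*k^2 + 54*k - 45) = k*(k - 5)*(k^3 - k^2 - 9*k + 9) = k*(k - 5)*(k - 1)*(k^2 - 9) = k*(k - 5)*(k - 1)*(k + 3)*(k - 3)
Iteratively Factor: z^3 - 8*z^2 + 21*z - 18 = (z - 3)*(z^2 - 5*z + 6) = (z - 3)*(z - 2)*(z - 3)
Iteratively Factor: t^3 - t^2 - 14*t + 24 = (t - 2)*(t^2 + t - 12) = (t - 3)*(t - 2)*(t + 4)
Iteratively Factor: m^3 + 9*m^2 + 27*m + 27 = (m + 3)*(m^2 + 6*m + 9) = (m + 3)^2*(m + 3)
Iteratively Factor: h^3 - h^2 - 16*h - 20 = (h - 5)*(h^2 + 4*h + 4) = (h - 5)*(h + 2)*(h + 2)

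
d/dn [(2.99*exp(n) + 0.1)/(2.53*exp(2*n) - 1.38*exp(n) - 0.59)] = (-(2.99*exp(n) + 0.1)*(5.06*exp(n) - 1.38) + 7.5647*exp(2*n) - 4.1262*exp(n) - 1.7641)*exp(n)/(-2.53*exp(2*n) + 1.38*exp(n) + 0.59)^2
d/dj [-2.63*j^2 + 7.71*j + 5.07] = 7.71 - 5.26*j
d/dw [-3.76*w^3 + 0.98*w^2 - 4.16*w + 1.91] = -11.28*w^2 + 1.96*w - 4.16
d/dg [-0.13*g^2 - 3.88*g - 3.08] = -0.26*g - 3.88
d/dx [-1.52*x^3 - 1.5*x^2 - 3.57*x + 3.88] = -4.56*x^2 - 3.0*x - 3.57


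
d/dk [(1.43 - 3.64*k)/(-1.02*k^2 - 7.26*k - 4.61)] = (-3.7128*k^2 + 2.9172*k + 27.1622)/(1.0404*k^4 + 14.8104*k^3 + 62.112*k^2 + 66.9372*k + 21.2521)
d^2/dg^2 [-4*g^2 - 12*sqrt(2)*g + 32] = -8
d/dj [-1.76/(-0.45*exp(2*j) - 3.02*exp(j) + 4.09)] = (-1.584*exp(j) - 5.3152)*exp(j)/(0.45*exp(2*j) + 3.02*exp(j) - 4.09)^2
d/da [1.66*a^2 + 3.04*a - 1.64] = 3.32*a + 3.04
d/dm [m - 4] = 1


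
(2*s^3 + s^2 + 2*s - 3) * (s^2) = 2*s^5 + s^4 + 2*s^3 - 3*s^2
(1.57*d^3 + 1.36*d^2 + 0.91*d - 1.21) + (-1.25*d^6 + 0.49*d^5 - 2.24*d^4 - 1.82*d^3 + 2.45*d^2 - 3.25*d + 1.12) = -1.25*d^6 + 0.49*d^5 - 2.24*d^4 - 0.25*d^3 + 3.81*d^2 - 2.34*d - 0.0899999999999999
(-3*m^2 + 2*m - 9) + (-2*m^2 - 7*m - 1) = -5*m^2 - 5*m - 10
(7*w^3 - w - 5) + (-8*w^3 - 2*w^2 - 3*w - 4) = -w^3 - 2*w^2 - 4*w - 9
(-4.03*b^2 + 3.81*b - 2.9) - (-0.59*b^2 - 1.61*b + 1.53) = -3.44*b^2 + 5.42*b - 4.43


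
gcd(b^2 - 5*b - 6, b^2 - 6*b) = b - 6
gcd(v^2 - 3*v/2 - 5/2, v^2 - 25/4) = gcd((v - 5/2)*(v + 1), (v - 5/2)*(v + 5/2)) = v - 5/2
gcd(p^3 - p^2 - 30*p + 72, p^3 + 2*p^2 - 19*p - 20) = p - 4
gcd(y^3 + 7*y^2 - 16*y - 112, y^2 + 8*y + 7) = y + 7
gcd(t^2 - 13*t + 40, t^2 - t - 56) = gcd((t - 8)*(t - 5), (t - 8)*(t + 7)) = t - 8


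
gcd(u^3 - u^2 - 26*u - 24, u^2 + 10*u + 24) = u + 4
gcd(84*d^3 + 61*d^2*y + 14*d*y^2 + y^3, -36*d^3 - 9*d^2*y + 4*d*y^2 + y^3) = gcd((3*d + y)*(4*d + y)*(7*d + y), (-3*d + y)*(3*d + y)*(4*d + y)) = 12*d^2 + 7*d*y + y^2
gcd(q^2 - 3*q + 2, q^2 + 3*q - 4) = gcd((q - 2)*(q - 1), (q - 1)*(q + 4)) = q - 1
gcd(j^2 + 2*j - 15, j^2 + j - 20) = j + 5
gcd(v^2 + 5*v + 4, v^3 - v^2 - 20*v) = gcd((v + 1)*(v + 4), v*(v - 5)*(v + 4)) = v + 4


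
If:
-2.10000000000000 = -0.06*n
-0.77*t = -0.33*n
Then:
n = 35.00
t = 15.00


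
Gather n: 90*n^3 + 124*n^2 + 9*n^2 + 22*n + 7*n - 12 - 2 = 90*n^3 + 133*n^2 + 29*n - 14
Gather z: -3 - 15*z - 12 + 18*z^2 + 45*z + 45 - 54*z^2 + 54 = -36*z^2 + 30*z + 84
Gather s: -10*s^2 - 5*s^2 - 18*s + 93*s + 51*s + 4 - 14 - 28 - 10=-15*s^2 + 126*s - 48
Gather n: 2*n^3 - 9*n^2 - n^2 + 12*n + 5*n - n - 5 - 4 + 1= 2*n^3 - 10*n^2 + 16*n - 8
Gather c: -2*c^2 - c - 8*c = -2*c^2 - 9*c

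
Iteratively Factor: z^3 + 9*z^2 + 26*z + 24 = (z + 2)*(z^2 + 7*z + 12) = (z + 2)*(z + 4)*(z + 3)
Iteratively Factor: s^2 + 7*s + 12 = (s + 4)*(s + 3)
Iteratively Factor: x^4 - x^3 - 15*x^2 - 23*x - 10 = (x + 2)*(x^3 - 3*x^2 - 9*x - 5) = (x + 1)*(x + 2)*(x^2 - 4*x - 5) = (x + 1)^2*(x + 2)*(x - 5)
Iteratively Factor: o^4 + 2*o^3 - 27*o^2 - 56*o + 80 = (o - 5)*(o^3 + 7*o^2 + 8*o - 16) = (o - 5)*(o + 4)*(o^2 + 3*o - 4) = (o - 5)*(o - 1)*(o + 4)*(o + 4)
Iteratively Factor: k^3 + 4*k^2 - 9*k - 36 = (k - 3)*(k^2 + 7*k + 12) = (k - 3)*(k + 3)*(k + 4)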